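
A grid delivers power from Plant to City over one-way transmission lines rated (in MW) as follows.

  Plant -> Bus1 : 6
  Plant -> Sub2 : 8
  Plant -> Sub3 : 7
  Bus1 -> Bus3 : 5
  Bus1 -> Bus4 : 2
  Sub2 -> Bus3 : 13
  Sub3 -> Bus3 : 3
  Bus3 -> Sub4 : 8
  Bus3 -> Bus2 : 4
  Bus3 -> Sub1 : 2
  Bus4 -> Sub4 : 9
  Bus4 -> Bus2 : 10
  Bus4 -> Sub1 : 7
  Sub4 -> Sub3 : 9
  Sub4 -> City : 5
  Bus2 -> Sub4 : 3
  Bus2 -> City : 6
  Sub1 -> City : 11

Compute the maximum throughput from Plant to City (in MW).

13

Augment Plant→Bus1→Bus3→Sub4→City: bottleneck 5, flow now 5.
Augment Plant→Bus1→Bus4→Bus2→City: bottleneck 1, flow now 6.
Augment Plant→Sub2→Bus3→Bus2→City: bottleneck 4, flow now 10.
Augment Plant→Sub2→Bus3→Sub1→City: bottleneck 2, flow now 12.
Augment Plant→Sub2→Bus3→Bus1→Bus4→Bus2→City: bottleneck 1, flow now 13. (uses reverse residual edge)
No augmenting path remains; maximum flow = 13.
In the residual graph, reachable from Plant: {Plant, Bus1, Sub2, Sub3, Bus3, Sub4}.
Min-cut edges: Bus1→Bus4 (2), Bus3→Bus2 (4), Bus3→Sub1 (2), Sub4→City (5); capacity 2 + 4 + 2 + 5 = 13.
This cut is saturated, so no flow can exceed 13.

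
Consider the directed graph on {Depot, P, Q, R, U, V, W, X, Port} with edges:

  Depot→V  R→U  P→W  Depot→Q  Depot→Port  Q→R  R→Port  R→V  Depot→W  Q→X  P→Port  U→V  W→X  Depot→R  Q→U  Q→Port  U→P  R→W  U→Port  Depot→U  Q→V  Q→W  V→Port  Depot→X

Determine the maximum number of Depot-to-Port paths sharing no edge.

5

Assign every edge capacity 1; by Menger, the answer equals the max flow.
Path Depot→Port (+1); total 1.
Path Depot→Q→Port (+1); total 2.
Path Depot→R→Port (+1); total 3.
Path Depot→U→Port (+1); total 4.
Path Depot→V→Port (+1); total 5.
No residual Depot→Port path; max flow = 5.
Certifying cut of size 5: {Depot→Port, Depot→Q, Depot→R, Depot→U, Depot→V}.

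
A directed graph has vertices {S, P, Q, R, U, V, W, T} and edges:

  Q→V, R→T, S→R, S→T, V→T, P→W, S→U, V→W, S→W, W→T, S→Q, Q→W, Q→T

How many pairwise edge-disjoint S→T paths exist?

Assign every edge capacity 1; by Menger, the answer equals the max flow.
Path S→T (+1); total 1.
Path S→Q→T (+1); total 2.
Path S→R→T (+1); total 3.
Path S→W→T (+1); total 4.
No residual S→T path; max flow = 4.
Certifying cut of size 4: {S→Q, S→R, S→T, S→W}.

4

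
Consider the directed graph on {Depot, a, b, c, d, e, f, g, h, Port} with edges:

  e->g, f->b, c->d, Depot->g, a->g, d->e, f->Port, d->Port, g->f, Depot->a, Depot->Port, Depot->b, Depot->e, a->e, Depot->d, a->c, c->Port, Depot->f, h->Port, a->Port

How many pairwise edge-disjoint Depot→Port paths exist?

Assign every edge capacity 1; by Menger, the answer equals the max flow.
Path Depot→Port (+1); total 1.
Path Depot→a→Port (+1); total 2.
Path Depot→d→Port (+1); total 3.
Path Depot→f→Port (+1); total 4.
No residual Depot→Port path; max flow = 4.
Certifying cut of size 4: {Depot→Port, Depot→a, Depot→d, f→Port}.

4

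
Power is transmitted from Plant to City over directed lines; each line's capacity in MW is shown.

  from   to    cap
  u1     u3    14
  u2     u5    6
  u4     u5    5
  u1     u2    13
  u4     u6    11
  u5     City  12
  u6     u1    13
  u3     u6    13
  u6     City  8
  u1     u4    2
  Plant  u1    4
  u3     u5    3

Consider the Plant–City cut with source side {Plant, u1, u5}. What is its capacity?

Edges leaving {Plant, u1, u5}: u1→u2 (13), u1→u3 (14), u1→u4 (2), u5→City (12).
Cut capacity = 13 + 14 + 2 + 12 = 41.

41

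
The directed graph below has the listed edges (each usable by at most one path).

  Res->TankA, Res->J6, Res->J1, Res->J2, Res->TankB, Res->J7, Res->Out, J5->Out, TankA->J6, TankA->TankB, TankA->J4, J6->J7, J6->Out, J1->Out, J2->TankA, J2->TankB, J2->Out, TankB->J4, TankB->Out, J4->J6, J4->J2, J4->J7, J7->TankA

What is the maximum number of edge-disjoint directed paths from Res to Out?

Assign every edge capacity 1; by Menger, the answer equals the max flow.
Path Res→Out (+1); total 1.
Path Res→J6→Out (+1); total 2.
Path Res→J1→Out (+1); total 3.
Path Res→J2→Out (+1); total 4.
Path Res→TankB→Out (+1); total 5.
No residual Res→Out path; max flow = 5.
Certifying cut of size 5: {J2→Out, J6→Out, Res→J1, Res→Out, TankB→Out}.

5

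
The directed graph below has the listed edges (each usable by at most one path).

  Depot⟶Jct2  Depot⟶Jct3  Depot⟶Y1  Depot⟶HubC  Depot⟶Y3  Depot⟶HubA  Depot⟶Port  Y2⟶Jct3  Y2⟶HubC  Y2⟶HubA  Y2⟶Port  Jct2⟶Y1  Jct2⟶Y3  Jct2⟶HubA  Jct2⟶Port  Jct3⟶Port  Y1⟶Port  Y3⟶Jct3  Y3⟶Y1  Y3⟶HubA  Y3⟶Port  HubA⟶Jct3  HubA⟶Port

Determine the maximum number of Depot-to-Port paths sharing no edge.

Assign every edge capacity 1; by Menger, the answer equals the max flow.
Path Depot→Port (+1); total 1.
Path Depot→Jct2→Port (+1); total 2.
Path Depot→Jct3→Port (+1); total 3.
Path Depot→Y1→Port (+1); total 4.
Path Depot→Y3→Port (+1); total 5.
Path Depot→HubA→Port (+1); total 6.
No residual Depot→Port path; max flow = 6.
Certifying cut of size 6: {Depot→HubA, Depot→Jct2, Depot→Jct3, Depot→Port, Depot→Y1, Depot→Y3}.

6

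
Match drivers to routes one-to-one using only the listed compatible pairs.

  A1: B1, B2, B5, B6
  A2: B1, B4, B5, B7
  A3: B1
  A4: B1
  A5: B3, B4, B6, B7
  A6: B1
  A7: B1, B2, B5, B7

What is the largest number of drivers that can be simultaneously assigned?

Unit-capacity flow: source→left, listed edges, right→sink; max matching = max flow.
Augmenting path A1→B1 (+1); matched 1.
Augmenting path A2→B4 (+1); matched 2.
Augmenting path A5→B3 (+1); matched 3.
Augmenting path A7→B2 (+1); matched 4.
Augmenting path A3→B1→A1→B5 (+1); matched 5.
No augmenting path remains; maximum matching = 5.
König certificate: {A1, A2, A5, A7, B1} is a vertex cover of size 5 (every listed pair touches it), so no matching can be larger.

5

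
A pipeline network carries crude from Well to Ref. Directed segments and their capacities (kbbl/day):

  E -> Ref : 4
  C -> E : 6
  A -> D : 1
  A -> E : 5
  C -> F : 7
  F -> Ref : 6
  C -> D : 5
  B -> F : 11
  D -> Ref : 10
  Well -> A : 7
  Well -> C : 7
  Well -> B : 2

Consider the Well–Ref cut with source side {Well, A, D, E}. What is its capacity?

23

Edges leaving {Well, A, D, E}: Well→B (2), Well→C (7), D→Ref (10), E→Ref (4).
Cut capacity = 2 + 7 + 10 + 4 = 23.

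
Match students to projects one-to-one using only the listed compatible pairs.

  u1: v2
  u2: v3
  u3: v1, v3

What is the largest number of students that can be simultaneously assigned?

3

Unit-capacity flow: source→left, listed edges, right→sink; max matching = max flow.
Augmenting path u1→v2 (+1); matched 1.
Augmenting path u2→v3 (+1); matched 2.
Augmenting path u3→v1 (+1); matched 3.
No augmenting path remains; maximum matching = 3.
König certificate: {u1, u2, u3} is a vertex cover of size 3 (every listed pair touches it), so no matching can be larger.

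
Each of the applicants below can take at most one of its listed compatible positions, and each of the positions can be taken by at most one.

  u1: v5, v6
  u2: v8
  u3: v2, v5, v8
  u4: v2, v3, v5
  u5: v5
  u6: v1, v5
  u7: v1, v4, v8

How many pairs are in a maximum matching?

Unit-capacity flow: source→left, listed edges, right→sink; max matching = max flow.
Augmenting path u1→v5 (+1); matched 1.
Augmenting path u2→v8 (+1); matched 2.
Augmenting path u3→v2 (+1); matched 3.
Augmenting path u4→v3 (+1); matched 4.
Augmenting path u6→v1 (+1); matched 5.
Augmenting path u7→v4 (+1); matched 6.
Augmenting path u5→v5→u1→v6 (+1); matched 7.
No augmenting path remains; maximum matching = 7.
König certificate: {u1, u2, u3, u4, u5, u6, u7} is a vertex cover of size 7 (every listed pair touches it), so no matching can be larger.

7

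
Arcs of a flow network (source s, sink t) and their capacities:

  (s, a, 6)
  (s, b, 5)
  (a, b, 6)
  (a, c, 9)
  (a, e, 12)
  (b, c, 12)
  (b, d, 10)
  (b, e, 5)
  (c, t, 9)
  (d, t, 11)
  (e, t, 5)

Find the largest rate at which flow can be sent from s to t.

11

Augment s→a→c→t: bottleneck 6, flow now 6.
Augment s→b→c→t: bottleneck 3, flow now 9.
Augment s→b→d→t: bottleneck 2, flow now 11.
No augmenting path remains; maximum flow = 11.
In the residual graph, reachable from s: {s}.
Min-cut edges: s→a (6), s→b (5); capacity 6 + 5 = 11.
This cut is saturated, so no flow can exceed 11.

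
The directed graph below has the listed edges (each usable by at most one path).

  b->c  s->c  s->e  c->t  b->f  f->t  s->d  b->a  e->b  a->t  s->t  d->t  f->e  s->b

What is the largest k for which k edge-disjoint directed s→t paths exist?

5

Assign every edge capacity 1; by Menger, the answer equals the max flow.
Path s→t (+1); total 1.
Path s→c→t (+1); total 2.
Path s→d→t (+1); total 3.
Path s→b→a→t (+1); total 4.
Path s→e→b→f→t (+1); total 5.
No residual s→t path; max flow = 5.
Certifying cut of size 5: {s→b, s→c, s→d, s→e, s→t}.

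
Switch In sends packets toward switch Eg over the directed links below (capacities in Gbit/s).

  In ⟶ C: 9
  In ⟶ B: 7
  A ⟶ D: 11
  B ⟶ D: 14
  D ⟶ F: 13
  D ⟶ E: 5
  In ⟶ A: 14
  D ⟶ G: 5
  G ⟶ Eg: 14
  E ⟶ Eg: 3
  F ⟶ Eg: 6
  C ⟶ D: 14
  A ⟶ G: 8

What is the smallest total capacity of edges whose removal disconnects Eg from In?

22

Augment In→A→G→Eg: bottleneck 8, flow now 8.
Augment In→A→D→E→Eg: bottleneck 3, flow now 11.
Augment In→A→D→F→Eg: bottleneck 3, flow now 14.
Augment In→B→D→F→Eg: bottleneck 3, flow now 17.
Augment In→B→D→G→Eg: bottleneck 4, flow now 21.
Augment In→C→D→G→Eg: bottleneck 1, flow now 22.
No augmenting path remains; maximum flow = 22.
By max-flow min-cut, the minimum cut capacity equals the max flow.
In the residual graph, reachable from In: {In, A, B, C, D, E, F}.
Min-cut edges: A→G (8), D→G (5), E→Eg (3), F→Eg (6); capacity 8 + 5 + 3 + 6 = 22.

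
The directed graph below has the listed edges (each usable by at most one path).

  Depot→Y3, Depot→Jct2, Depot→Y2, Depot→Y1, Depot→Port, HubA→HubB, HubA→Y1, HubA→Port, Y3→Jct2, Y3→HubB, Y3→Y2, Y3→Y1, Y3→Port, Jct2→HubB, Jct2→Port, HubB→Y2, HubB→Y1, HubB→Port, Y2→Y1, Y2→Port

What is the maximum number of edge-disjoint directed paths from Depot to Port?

4

Assign every edge capacity 1; by Menger, the answer equals the max flow.
Path Depot→Port (+1); total 1.
Path Depot→Y3→Port (+1); total 2.
Path Depot→Jct2→Port (+1); total 3.
Path Depot→Y2→Port (+1); total 4.
No residual Depot→Port path; max flow = 4.
Certifying cut of size 4: {Depot→Jct2, Depot→Port, Depot→Y2, Depot→Y3}.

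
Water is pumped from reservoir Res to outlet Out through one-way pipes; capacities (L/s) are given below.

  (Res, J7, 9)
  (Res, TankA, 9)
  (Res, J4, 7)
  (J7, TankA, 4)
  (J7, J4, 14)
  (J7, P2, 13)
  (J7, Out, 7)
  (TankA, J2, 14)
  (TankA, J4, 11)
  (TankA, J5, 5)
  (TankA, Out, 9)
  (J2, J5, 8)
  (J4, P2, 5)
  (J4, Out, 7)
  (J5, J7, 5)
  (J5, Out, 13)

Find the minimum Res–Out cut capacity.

25

Augment Res→J7→Out: bottleneck 7, flow now 7.
Augment Res→TankA→Out: bottleneck 9, flow now 16.
Augment Res→J4→Out: bottleneck 7, flow now 23.
Augment Res→J7→TankA→J5→Out: bottleneck 2, flow now 25.
No augmenting path remains; maximum flow = 25.
By max-flow min-cut, the minimum cut capacity equals the max flow.
In the residual graph, reachable from Res: {Res}.
Min-cut edges: Res→J7 (9), Res→TankA (9), Res→J4 (7); capacity 9 + 9 + 7 = 25.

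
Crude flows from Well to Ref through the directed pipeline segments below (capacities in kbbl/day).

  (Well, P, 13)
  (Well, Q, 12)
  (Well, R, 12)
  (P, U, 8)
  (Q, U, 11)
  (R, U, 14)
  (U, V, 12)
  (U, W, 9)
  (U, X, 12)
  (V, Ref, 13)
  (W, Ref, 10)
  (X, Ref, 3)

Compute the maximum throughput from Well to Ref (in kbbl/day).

Augment Well→P→U→V→Ref: bottleneck 8, flow now 8.
Augment Well→Q→U→V→Ref: bottleneck 4, flow now 12.
Augment Well→Q→U→W→Ref: bottleneck 7, flow now 19.
Augment Well→R→U→W→Ref: bottleneck 2, flow now 21.
Augment Well→R→U→X→Ref: bottleneck 3, flow now 24.
No augmenting path remains; maximum flow = 24.
In the residual graph, reachable from Well: {Well, P, Q, R, U, X}.
Min-cut edges: U→V (12), U→W (9), X→Ref (3); capacity 12 + 9 + 3 = 24.
This cut is saturated, so no flow can exceed 24.

24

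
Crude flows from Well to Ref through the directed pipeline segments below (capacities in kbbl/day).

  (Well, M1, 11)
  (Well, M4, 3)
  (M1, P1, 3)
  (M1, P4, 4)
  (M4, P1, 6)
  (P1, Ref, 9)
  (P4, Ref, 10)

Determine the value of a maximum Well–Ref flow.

Augment Well→M1→P1→Ref: bottleneck 3, flow now 3.
Augment Well→M1→P4→Ref: bottleneck 4, flow now 7.
Augment Well→M4→P1→Ref: bottleneck 3, flow now 10.
No augmenting path remains; maximum flow = 10.
In the residual graph, reachable from Well: {Well, M1}.
Min-cut edges: Well→M4 (3), M1→P1 (3), M1→P4 (4); capacity 3 + 3 + 4 = 10.
This cut is saturated, so no flow can exceed 10.

10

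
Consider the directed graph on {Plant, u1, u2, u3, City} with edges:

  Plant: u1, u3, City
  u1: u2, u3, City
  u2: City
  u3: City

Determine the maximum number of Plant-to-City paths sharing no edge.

Assign every edge capacity 1; by Menger, the answer equals the max flow.
Path Plant→City (+1); total 1.
Path Plant→u1→City (+1); total 2.
Path Plant→u3→City (+1); total 3.
No residual Plant→City path; max flow = 3.
Certifying cut of size 3: {Plant→City, Plant→u1, Plant→u3}.

3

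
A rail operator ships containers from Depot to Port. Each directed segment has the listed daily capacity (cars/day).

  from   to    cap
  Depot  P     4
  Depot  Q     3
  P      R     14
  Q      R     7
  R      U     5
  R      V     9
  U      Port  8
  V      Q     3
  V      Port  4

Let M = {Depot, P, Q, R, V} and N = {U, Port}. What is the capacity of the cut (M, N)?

Edges leaving {Depot, P, Q, R, V}: R→U (5), V→Port (4).
Cut capacity = 5 + 4 = 9.

9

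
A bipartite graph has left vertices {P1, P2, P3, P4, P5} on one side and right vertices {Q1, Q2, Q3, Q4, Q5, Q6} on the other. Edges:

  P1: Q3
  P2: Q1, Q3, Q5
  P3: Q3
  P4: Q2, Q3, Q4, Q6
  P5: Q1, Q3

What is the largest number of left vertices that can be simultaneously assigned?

4

Unit-capacity flow: source→left, listed edges, right→sink; max matching = max flow.
Augmenting path P1→Q3 (+1); matched 1.
Augmenting path P2→Q1 (+1); matched 2.
Augmenting path P4→Q2 (+1); matched 3.
Augmenting path P5→Q1→P2→Q5 (+1); matched 4.
No augmenting path remains; maximum matching = 4.
König certificate: {P2, P4, P5, Q3} is a vertex cover of size 4 (every listed pair touches it), so no matching can be larger.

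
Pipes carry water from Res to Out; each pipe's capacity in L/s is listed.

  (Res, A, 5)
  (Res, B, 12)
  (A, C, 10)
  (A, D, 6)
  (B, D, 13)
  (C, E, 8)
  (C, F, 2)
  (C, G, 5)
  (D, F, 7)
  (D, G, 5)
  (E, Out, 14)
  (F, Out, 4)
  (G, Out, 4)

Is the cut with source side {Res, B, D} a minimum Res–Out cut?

Given cut capacity: 5 + 7 + 5 = 17.
Augment Res→A→C→E→Out: bottleneck 5, flow now 5.
Augment Res→B→D→F→Out: bottleneck 4, flow now 9.
Augment Res→B→D→G→Out: bottleneck 4, flow now 13.
No augmenting path remains; maximum flow = 13.
In the residual graph, reachable from Res: {Res, B, D, F, G}.
Min-cut edges: Res→A (5), F→Out (4), G→Out (4); capacity 5 + 4 + 4 = 13.
Cut capacity 17 exceeds the max flow 13, so it is not minimum.

No — its capacity is 17, but the minimum cut has capacity 13.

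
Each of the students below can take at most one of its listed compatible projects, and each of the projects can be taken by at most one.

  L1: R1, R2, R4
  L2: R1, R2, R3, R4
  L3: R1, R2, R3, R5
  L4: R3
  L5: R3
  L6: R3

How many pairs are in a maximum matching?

4

Unit-capacity flow: source→left, listed edges, right→sink; max matching = max flow.
Augmenting path L1→R1 (+1); matched 1.
Augmenting path L2→R2 (+1); matched 2.
Augmenting path L3→R3 (+1); matched 3.
Augmenting path L4→R3→L3→R5 (+1); matched 4.
No augmenting path remains; maximum matching = 4.
König certificate: {L1, L2, L3, R3} is a vertex cover of size 4 (every listed pair touches it), so no matching can be larger.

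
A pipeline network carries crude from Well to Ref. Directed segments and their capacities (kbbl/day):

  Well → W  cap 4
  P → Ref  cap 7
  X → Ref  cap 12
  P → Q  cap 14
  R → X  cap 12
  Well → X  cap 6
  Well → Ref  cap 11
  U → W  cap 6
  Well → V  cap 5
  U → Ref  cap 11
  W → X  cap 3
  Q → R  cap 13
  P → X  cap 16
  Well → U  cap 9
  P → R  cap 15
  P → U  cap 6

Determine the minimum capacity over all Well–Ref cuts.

Augment Well→Ref: bottleneck 11, flow now 11.
Augment Well→U→Ref: bottleneck 9, flow now 20.
Augment Well→X→Ref: bottleneck 6, flow now 26.
Augment Well→W→X→Ref: bottleneck 3, flow now 29.
No augmenting path remains; maximum flow = 29.
By max-flow min-cut, the minimum cut capacity equals the max flow.
In the residual graph, reachable from Well: {Well, V, W}.
Min-cut edges: Well→U (9), Well→X (6), Well→Ref (11), W→X (3); capacity 9 + 6 + 11 + 3 = 29.

29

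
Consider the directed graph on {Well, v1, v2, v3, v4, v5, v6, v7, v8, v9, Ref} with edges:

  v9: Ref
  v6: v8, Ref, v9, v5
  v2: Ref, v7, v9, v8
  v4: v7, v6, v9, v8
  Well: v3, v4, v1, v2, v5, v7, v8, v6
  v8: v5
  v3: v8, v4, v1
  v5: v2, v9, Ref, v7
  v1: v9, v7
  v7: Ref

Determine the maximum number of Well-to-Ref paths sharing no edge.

5

Assign every edge capacity 1; by Menger, the answer equals the max flow.
Path Well→v2→Ref (+1); total 1.
Path Well→v5→Ref (+1); total 2.
Path Well→v6→Ref (+1); total 3.
Path Well→v7→Ref (+1); total 4.
Path Well→v1→v9→Ref (+1); total 5.
No residual Well→Ref path; max flow = 5.
Certifying cut of size 5: {v2→Ref, v5→Ref, v6→Ref, v7→Ref, v9→Ref}.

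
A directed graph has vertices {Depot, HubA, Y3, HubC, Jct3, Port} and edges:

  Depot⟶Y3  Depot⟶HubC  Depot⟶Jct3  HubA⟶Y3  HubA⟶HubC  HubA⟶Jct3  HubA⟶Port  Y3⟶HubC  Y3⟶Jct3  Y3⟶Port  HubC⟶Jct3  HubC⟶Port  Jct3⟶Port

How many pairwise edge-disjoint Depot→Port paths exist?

Assign every edge capacity 1; by Menger, the answer equals the max flow.
Path Depot→Y3→Port (+1); total 1.
Path Depot→HubC→Port (+1); total 2.
Path Depot→Jct3→Port (+1); total 3.
No residual Depot→Port path; max flow = 3.
Certifying cut of size 3: {Depot→HubC, Depot→Jct3, Depot→Y3}.

3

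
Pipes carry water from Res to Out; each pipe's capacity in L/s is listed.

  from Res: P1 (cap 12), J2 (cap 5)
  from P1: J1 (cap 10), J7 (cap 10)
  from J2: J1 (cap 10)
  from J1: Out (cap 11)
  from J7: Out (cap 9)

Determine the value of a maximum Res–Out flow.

17

Augment Res→P1→J1→Out: bottleneck 10, flow now 10.
Augment Res→P1→J7→Out: bottleneck 2, flow now 12.
Augment Res→J2→J1→Out: bottleneck 1, flow now 13.
Augment Res→J2→J1→P1→J7→Out: bottleneck 4, flow now 17. (uses reverse residual edge)
No augmenting path remains; maximum flow = 17.
In the residual graph, reachable from Res: {Res}.
Min-cut edges: Res→P1 (12), Res→J2 (5); capacity 12 + 5 = 17.
This cut is saturated, so no flow can exceed 17.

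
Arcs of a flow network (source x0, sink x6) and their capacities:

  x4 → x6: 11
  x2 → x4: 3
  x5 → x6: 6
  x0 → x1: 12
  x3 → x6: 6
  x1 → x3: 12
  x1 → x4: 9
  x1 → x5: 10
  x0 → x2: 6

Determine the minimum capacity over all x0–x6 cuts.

Augment x0→x1→x3→x6: bottleneck 6, flow now 6.
Augment x0→x1→x4→x6: bottleneck 6, flow now 12.
Augment x0→x2→x4→x6: bottleneck 3, flow now 15.
No augmenting path remains; maximum flow = 15.
By max-flow min-cut, the minimum cut capacity equals the max flow.
In the residual graph, reachable from x0: {x0, x2}.
Min-cut edges: x0→x1 (12), x2→x4 (3); capacity 12 + 3 = 15.

15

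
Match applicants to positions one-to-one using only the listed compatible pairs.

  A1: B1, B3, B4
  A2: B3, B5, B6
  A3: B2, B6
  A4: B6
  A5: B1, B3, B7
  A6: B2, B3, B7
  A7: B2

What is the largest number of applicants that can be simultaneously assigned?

6

Unit-capacity flow: source→left, listed edges, right→sink; max matching = max flow.
Augmenting path A1→B1 (+1); matched 1.
Augmenting path A2→B3 (+1); matched 2.
Augmenting path A3→B2 (+1); matched 3.
Augmenting path A4→B6 (+1); matched 4.
Augmenting path A5→B7 (+1); matched 5.
Augmenting path A6→B3→A2→B5 (+1); matched 6.
No augmenting path remains; maximum matching = 6.
König certificate: {A1, A2, A5, A6, B2, B6} is a vertex cover of size 6 (every listed pair touches it), so no matching can be larger.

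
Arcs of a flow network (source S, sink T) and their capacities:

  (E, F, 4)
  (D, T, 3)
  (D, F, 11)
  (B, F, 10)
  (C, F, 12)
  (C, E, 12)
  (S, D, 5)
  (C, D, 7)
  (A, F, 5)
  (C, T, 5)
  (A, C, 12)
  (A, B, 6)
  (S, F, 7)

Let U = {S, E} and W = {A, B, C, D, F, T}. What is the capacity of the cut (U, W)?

Edges leaving {S, E}: S→D (5), S→F (7), E→F (4).
Cut capacity = 5 + 7 + 4 = 16.

16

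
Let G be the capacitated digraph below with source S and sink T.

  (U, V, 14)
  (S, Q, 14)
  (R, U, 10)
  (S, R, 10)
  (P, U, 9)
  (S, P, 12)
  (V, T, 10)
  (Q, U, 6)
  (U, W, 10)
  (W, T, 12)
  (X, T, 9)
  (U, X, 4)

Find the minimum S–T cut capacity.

Augment S→P→U→V→T: bottleneck 9, flow now 9.
Augment S→Q→U→V→T: bottleneck 1, flow now 10.
Augment S→Q→U→W→T: bottleneck 5, flow now 15.
Augment S→R→U→W→T: bottleneck 5, flow now 20.
Augment S→R→U→X→T: bottleneck 4, flow now 24.
No augmenting path remains; maximum flow = 24.
By max-flow min-cut, the minimum cut capacity equals the max flow.
In the residual graph, reachable from S: {S, P, Q, R, U, V}.
Min-cut edges: U→W (10), U→X (4), V→T (10); capacity 10 + 4 + 10 = 24.

24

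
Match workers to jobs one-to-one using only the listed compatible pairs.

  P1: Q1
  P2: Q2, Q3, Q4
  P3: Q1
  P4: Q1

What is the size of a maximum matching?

Unit-capacity flow: source→left, listed edges, right→sink; max matching = max flow.
Augmenting path P1→Q1 (+1); matched 1.
Augmenting path P2→Q2 (+1); matched 2.
No augmenting path remains; maximum matching = 2.
König certificate: {P2, Q1} is a vertex cover of size 2 (every listed pair touches it), so no matching can be larger.

2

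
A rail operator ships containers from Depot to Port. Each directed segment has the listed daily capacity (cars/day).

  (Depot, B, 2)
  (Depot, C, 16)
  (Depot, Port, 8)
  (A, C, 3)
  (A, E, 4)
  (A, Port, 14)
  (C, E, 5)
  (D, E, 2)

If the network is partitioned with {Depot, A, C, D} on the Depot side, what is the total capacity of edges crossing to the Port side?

Edges leaving {Depot, A, C, D}: Depot→B (2), Depot→Port (8), A→E (4), A→Port (14), C→E (5), D→E (2).
Cut capacity = 2 + 8 + 4 + 14 + 5 + 2 = 35.

35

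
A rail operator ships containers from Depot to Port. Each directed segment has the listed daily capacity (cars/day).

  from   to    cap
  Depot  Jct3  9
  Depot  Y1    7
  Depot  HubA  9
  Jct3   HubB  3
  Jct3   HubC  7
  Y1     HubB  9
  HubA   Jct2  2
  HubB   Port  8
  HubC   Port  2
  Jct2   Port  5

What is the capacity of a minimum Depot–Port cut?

Augment Depot→Jct3→HubB→Port: bottleneck 3, flow now 3.
Augment Depot→Jct3→HubC→Port: bottleneck 2, flow now 5.
Augment Depot→Y1→HubB→Port: bottleneck 5, flow now 10.
Augment Depot→HubA→Jct2→Port: bottleneck 2, flow now 12.
No augmenting path remains; maximum flow = 12.
By max-flow min-cut, the minimum cut capacity equals the max flow.
In the residual graph, reachable from Depot: {Depot, Jct3, Y1, HubA, HubB, HubC}.
Min-cut edges: HubA→Jct2 (2), HubB→Port (8), HubC→Port (2); capacity 2 + 8 + 2 = 12.

12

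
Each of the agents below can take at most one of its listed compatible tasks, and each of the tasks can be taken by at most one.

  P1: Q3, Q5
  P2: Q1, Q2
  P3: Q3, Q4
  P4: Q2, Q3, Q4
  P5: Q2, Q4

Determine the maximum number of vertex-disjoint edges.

Unit-capacity flow: source→left, listed edges, right→sink; max matching = max flow.
Augmenting path P1→Q3 (+1); matched 1.
Augmenting path P2→Q1 (+1); matched 2.
Augmenting path P3→Q4 (+1); matched 3.
Augmenting path P4→Q2 (+1); matched 4.
Augmenting path P5→Q2→P4→Q3→P1→Q5 (+1); matched 5.
No augmenting path remains; maximum matching = 5.
König certificate: {P1, P2, P3, P4, P5} is a vertex cover of size 5 (every listed pair touches it), so no matching can be larger.

5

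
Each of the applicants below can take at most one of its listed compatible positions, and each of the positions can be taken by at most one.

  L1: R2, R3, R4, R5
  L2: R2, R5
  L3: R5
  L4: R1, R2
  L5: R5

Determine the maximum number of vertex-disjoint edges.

4

Unit-capacity flow: source→left, listed edges, right→sink; max matching = max flow.
Augmenting path L1→R2 (+1); matched 1.
Augmenting path L2→R5 (+1); matched 2.
Augmenting path L4→R1 (+1); matched 3.
Augmenting path L3→R5→L2→R2→L1→R3 (+1); matched 4.
No augmenting path remains; maximum matching = 4.
König certificate: {L1, L2, L4, R5} is a vertex cover of size 4 (every listed pair touches it), so no matching can be larger.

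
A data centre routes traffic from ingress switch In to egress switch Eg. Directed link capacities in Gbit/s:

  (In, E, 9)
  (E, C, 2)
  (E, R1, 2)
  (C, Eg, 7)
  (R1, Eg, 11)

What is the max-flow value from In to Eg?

4

Augment In→E→C→Eg: bottleneck 2, flow now 2.
Augment In→E→R1→Eg: bottleneck 2, flow now 4.
No augmenting path remains; maximum flow = 4.
In the residual graph, reachable from In: {In, E}.
Min-cut edges: E→C (2), E→R1 (2); capacity 2 + 2 = 4.
This cut is saturated, so no flow can exceed 4.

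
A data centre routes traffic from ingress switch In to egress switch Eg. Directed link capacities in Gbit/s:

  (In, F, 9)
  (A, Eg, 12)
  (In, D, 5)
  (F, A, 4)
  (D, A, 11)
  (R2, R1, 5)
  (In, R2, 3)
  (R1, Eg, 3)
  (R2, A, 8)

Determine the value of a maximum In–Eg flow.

12

Augment In→F→A→Eg: bottleneck 4, flow now 4.
Augment In→D→A→Eg: bottleneck 5, flow now 9.
Augment In→R2→A→Eg: bottleneck 3, flow now 12.
No augmenting path remains; maximum flow = 12.
In the residual graph, reachable from In: {In, F}.
Min-cut edges: In→D (5), In→R2 (3), F→A (4); capacity 5 + 3 + 4 = 12.
This cut is saturated, so no flow can exceed 12.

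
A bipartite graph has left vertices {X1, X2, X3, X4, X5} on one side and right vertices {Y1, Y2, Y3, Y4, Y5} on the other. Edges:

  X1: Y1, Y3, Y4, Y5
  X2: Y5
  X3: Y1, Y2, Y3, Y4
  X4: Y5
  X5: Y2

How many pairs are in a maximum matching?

4

Unit-capacity flow: source→left, listed edges, right→sink; max matching = max flow.
Augmenting path X1→Y1 (+1); matched 1.
Augmenting path X2→Y5 (+1); matched 2.
Augmenting path X3→Y2 (+1); matched 3.
Augmenting path X5→Y2→X3→Y3 (+1); matched 4.
No augmenting path remains; maximum matching = 4.
König certificate: {X1, X3, X5, Y5} is a vertex cover of size 4 (every listed pair touches it), so no matching can be larger.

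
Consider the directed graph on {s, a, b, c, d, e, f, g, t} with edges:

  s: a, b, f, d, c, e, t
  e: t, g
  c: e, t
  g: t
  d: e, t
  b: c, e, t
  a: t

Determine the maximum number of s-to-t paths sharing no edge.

6

Assign every edge capacity 1; by Menger, the answer equals the max flow.
Path s→t (+1); total 1.
Path s→a→t (+1); total 2.
Path s→b→t (+1); total 3.
Path s→c→t (+1); total 4.
Path s→d→t (+1); total 5.
Path s→e→t (+1); total 6.
No residual s→t path; max flow = 6.
Certifying cut of size 6: {s→a, s→b, s→c, s→d, s→e, s→t}.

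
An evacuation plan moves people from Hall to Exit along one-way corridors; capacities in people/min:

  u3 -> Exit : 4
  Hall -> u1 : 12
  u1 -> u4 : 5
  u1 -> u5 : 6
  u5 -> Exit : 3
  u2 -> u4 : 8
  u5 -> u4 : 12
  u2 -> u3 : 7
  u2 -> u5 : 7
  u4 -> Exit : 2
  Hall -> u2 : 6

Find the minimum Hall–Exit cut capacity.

9

Augment Hall→u1→u4→Exit: bottleneck 2, flow now 2.
Augment Hall→u1→u5→Exit: bottleneck 3, flow now 5.
Augment Hall→u2→u3→Exit: bottleneck 4, flow now 9.
No augmenting path remains; maximum flow = 9.
By max-flow min-cut, the minimum cut capacity equals the max flow.
In the residual graph, reachable from Hall: {Hall, u1, u2, u3, u4, u5}.
Min-cut edges: u3→Exit (4), u4→Exit (2), u5→Exit (3); capacity 4 + 2 + 3 = 9.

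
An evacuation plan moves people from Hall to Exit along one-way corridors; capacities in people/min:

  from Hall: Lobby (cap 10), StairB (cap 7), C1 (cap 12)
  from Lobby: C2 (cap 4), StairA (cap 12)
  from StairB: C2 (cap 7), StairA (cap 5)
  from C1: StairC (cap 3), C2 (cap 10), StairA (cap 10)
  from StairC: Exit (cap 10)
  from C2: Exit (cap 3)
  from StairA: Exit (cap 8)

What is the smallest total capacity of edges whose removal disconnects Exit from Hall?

14

Augment Hall→Lobby→C2→Exit: bottleneck 3, flow now 3.
Augment Hall→Lobby→StairA→Exit: bottleneck 7, flow now 10.
Augment Hall→StairB→StairA→Exit: bottleneck 1, flow now 11.
Augment Hall→C1→StairC→Exit: bottleneck 3, flow now 14.
No augmenting path remains; maximum flow = 14.
By max-flow min-cut, the minimum cut capacity equals the max flow.
In the residual graph, reachable from Hall: {Hall, Lobby, StairB, C1, C2, StairA}.
Min-cut edges: C1→StairC (3), C2→Exit (3), StairA→Exit (8); capacity 3 + 3 + 8 = 14.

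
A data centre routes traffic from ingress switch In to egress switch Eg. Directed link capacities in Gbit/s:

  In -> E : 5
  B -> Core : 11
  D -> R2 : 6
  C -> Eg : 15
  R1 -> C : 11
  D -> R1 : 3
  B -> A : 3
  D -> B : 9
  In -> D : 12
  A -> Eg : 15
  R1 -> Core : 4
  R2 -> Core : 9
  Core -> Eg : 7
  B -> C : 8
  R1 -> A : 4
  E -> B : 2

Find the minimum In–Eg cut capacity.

Augment In→E→B→Core→Eg: bottleneck 2, flow now 2.
Augment In→D→R1→Core→Eg: bottleneck 3, flow now 5.
Augment In→D→B→Core→Eg: bottleneck 2, flow now 7.
Augment In→D→B→C→Eg: bottleneck 7, flow now 14.
No augmenting path remains; maximum flow = 14.
By max-flow min-cut, the minimum cut capacity equals the max flow.
In the residual graph, reachable from In: {In, E}.
Min-cut edges: In→D (12), E→B (2); capacity 12 + 2 = 14.

14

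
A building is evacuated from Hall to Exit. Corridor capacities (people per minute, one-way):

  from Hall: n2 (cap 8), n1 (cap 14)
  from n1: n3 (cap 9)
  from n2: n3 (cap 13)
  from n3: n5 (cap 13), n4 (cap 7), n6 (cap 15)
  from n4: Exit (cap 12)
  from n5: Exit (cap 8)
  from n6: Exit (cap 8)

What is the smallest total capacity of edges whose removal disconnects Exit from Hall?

17

Augment Hall→n1→n3→n4→Exit: bottleneck 7, flow now 7.
Augment Hall→n1→n3→n5→Exit: bottleneck 2, flow now 9.
Augment Hall→n2→n3→n5→Exit: bottleneck 6, flow now 15.
Augment Hall→n2→n3→n6→Exit: bottleneck 2, flow now 17.
No augmenting path remains; maximum flow = 17.
By max-flow min-cut, the minimum cut capacity equals the max flow.
In the residual graph, reachable from Hall: {Hall, n1}.
Min-cut edges: Hall→n2 (8), n1→n3 (9); capacity 8 + 9 = 17.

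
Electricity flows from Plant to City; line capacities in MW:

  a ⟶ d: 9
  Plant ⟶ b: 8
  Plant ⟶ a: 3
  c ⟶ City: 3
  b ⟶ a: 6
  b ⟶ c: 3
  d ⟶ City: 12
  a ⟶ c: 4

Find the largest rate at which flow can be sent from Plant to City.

Augment Plant→a→c→City: bottleneck 3, flow now 3.
Augment Plant→b→a→d→City: bottleneck 6, flow now 9.
Augment Plant→b→c→a→d→City: bottleneck 2, flow now 11. (uses reverse residual edge)
No augmenting path remains; maximum flow = 11.
In the residual graph, reachable from Plant: {Plant}.
Min-cut edges: Plant→a (3), Plant→b (8); capacity 3 + 8 = 11.
This cut is saturated, so no flow can exceed 11.

11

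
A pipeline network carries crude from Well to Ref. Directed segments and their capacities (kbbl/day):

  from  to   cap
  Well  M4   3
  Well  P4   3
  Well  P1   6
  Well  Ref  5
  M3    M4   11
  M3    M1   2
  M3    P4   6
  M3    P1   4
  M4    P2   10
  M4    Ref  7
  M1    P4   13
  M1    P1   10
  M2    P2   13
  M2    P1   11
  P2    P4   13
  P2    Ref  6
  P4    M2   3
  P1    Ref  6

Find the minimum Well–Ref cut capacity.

Augment Well→Ref: bottleneck 5, flow now 5.
Augment Well→M4→Ref: bottleneck 3, flow now 8.
Augment Well→P1→Ref: bottleneck 6, flow now 14.
Augment Well→P4→M2→P2→Ref: bottleneck 3, flow now 17.
No augmenting path remains; maximum flow = 17.
By max-flow min-cut, the minimum cut capacity equals the max flow.
In the residual graph, reachable from Well: {Well}.
Min-cut edges: Well→M4 (3), Well→P4 (3), Well→P1 (6), Well→Ref (5); capacity 3 + 3 + 6 + 5 = 17.

17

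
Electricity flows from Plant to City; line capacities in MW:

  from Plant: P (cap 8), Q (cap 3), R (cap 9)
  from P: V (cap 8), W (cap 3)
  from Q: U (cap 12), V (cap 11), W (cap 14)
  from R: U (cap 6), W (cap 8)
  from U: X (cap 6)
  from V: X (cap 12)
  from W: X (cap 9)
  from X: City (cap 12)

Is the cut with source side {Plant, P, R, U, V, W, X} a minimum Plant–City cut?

Given cut capacity: 3 + 12 = 15.
Augment Plant→P→V→X→City: bottleneck 8, flow now 8.
Augment Plant→Q→U→X→City: bottleneck 3, flow now 11.
Augment Plant→R→U→X→City: bottleneck 1, flow now 12.
No augmenting path remains; maximum flow = 12.
In the residual graph, reachable from Plant: {Plant, P, Q, R, U, V, W, X}.
Min-cut edges: X→City (12); capacity 12 = 12.
Cut capacity 15 exceeds the max flow 12, so it is not minimum.

No — its capacity is 15, but the minimum cut has capacity 12.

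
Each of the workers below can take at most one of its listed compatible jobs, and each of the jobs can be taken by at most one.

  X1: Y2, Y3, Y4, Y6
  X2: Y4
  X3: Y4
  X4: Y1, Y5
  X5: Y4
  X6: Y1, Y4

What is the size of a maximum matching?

Unit-capacity flow: source→left, listed edges, right→sink; max matching = max flow.
Augmenting path X1→Y2 (+1); matched 1.
Augmenting path X2→Y4 (+1); matched 2.
Augmenting path X4→Y1 (+1); matched 3.
Augmenting path X6→Y1→X4→Y5 (+1); matched 4.
No augmenting path remains; maximum matching = 4.
König certificate: {X1, X4, X6, Y4} is a vertex cover of size 4 (every listed pair touches it), so no matching can be larger.

4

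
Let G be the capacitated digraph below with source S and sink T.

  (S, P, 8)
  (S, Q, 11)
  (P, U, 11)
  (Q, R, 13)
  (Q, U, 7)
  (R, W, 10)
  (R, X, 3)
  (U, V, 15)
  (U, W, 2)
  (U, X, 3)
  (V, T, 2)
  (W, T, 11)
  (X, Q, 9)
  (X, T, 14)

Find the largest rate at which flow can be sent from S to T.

18

Augment S→P→U→V→T: bottleneck 2, flow now 2.
Augment S→P→U→W→T: bottleneck 2, flow now 4.
Augment S→P→U→X→T: bottleneck 3, flow now 7.
Augment S→Q→R→W→T: bottleneck 9, flow now 16.
Augment S→Q→R→X→T: bottleneck 2, flow now 18.
No augmenting path remains; maximum flow = 18.
In the residual graph, reachable from S: {S, P, U, V}.
Min-cut edges: S→Q (11), U→W (2), U→X (3), V→T (2); capacity 11 + 2 + 3 + 2 = 18.
This cut is saturated, so no flow can exceed 18.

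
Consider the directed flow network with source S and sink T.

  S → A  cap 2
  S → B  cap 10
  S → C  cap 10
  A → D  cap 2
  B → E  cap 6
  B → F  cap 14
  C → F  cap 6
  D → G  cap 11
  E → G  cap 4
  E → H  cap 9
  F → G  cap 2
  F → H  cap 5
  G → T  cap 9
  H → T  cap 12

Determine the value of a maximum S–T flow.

Augment S→A→D→G→T: bottleneck 2, flow now 2.
Augment S→B→E→G→T: bottleneck 4, flow now 6.
Augment S→B→E→H→T: bottleneck 2, flow now 8.
Augment S→B→F→G→T: bottleneck 2, flow now 10.
Augment S→B→F→H→T: bottleneck 2, flow now 12.
Augment S→C→F→H→T: bottleneck 3, flow now 15.
No augmenting path remains; maximum flow = 15.
In the residual graph, reachable from S: {S, B, C, F}.
Min-cut edges: S→A (2), B→E (6), F→G (2), F→H (5); capacity 2 + 6 + 2 + 5 = 15.
This cut is saturated, so no flow can exceed 15.

15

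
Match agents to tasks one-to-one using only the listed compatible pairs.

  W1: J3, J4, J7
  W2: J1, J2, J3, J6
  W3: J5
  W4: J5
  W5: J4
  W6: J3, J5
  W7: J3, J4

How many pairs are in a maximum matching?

Unit-capacity flow: source→left, listed edges, right→sink; max matching = max flow.
Augmenting path W1→J3 (+1); matched 1.
Augmenting path W2→J1 (+1); matched 2.
Augmenting path W3→J5 (+1); matched 3.
Augmenting path W5→J4 (+1); matched 4.
Augmenting path W6→J3→W1→J7 (+1); matched 5.
No augmenting path remains; maximum matching = 5.
König certificate: {W1, W2, J3, J4, J5} is a vertex cover of size 5 (every listed pair touches it), so no matching can be larger.

5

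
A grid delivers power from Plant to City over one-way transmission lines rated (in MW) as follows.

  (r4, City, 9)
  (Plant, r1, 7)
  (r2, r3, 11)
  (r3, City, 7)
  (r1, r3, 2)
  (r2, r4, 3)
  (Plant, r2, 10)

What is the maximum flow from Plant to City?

10

Augment Plant→r1→r3→City: bottleneck 2, flow now 2.
Augment Plant→r2→r3→City: bottleneck 5, flow now 7.
Augment Plant→r2→r4→City: bottleneck 3, flow now 10.
No augmenting path remains; maximum flow = 10.
In the residual graph, reachable from Plant: {Plant, r1, r2, r3}.
Min-cut edges: r2→r4 (3), r3→City (7); capacity 3 + 7 = 10.
This cut is saturated, so no flow can exceed 10.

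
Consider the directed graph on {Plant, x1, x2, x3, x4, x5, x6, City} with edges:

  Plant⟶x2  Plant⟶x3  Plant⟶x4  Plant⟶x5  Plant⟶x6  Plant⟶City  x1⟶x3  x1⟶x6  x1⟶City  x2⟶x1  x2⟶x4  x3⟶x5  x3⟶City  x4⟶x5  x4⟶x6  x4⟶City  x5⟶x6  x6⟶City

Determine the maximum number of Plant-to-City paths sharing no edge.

5

Assign every edge capacity 1; by Menger, the answer equals the max flow.
Path Plant→City (+1); total 1.
Path Plant→x3→City (+1); total 2.
Path Plant→x4→City (+1); total 3.
Path Plant→x6→City (+1); total 4.
Path Plant→x2→x1→City (+1); total 5.
No residual Plant→City path; max flow = 5.
Certifying cut of size 5: {Plant→City, Plant→x2, Plant→x3, Plant→x4, x6→City}.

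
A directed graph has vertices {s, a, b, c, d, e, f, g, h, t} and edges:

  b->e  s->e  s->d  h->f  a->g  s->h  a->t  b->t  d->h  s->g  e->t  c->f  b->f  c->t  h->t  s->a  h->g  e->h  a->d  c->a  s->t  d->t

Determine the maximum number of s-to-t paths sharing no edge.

Assign every edge capacity 1; by Menger, the answer equals the max flow.
Path s→t (+1); total 1.
Path s→a→t (+1); total 2.
Path s→d→t (+1); total 3.
Path s→e→t (+1); total 4.
Path s→h→t (+1); total 5.
No residual s→t path; max flow = 5.
Certifying cut of size 5: {s→a, s→d, s→e, s→h, s→t}.

5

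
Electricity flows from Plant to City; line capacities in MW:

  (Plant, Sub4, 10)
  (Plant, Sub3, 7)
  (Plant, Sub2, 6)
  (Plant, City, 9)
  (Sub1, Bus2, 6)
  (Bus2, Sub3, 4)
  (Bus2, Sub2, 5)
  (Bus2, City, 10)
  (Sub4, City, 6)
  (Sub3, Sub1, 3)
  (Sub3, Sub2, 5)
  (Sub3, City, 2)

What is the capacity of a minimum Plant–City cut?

Augment Plant→City: bottleneck 9, flow now 9.
Augment Plant→Sub4→City: bottleneck 6, flow now 15.
Augment Plant→Sub3→City: bottleneck 2, flow now 17.
Augment Plant→Sub3→Sub1→Bus2→City: bottleneck 3, flow now 20.
No augmenting path remains; maximum flow = 20.
By max-flow min-cut, the minimum cut capacity equals the max flow.
In the residual graph, reachable from Plant: {Plant, Sub4, Sub3, Sub2}.
Min-cut edges: Plant→City (9), Sub4→City (6), Sub3→Sub1 (3), Sub3→City (2); capacity 9 + 6 + 3 + 2 = 20.

20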